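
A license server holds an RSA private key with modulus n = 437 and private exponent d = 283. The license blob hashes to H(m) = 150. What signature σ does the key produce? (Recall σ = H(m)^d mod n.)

54

(H(m))^2 ≡ 150^2 = 22500 ≡ 213
(H(m))^4 ≡ 213^2 = 45369 ≡ 358
(H(m))^8 ≡ 358^2 = 128164 ≡ 123
(H(m))^16 ≡ 123^2 = 15129 ≡ 271
(H(m))^32 ≡ 271^2 = 73441 ≡ 25
(H(m))^64 ≡ 25^2 = 625 ≡ 188
(H(m))^128 ≡ 188^2 = 35344 ≡ 384
(H(m))^256 ≡ 384^2 = 147456 ≡ 187
283 = 256 + 16 + 8 + 2 + 1, so (H(m))^283 ≡ 187·271·123·213·150 ≡ 54 (mod 437)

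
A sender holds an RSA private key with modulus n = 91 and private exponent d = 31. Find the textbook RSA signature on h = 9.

h^2 ≡ 9^2 = 81
h^4 ≡ 81^2 = 6561 ≡ 9
h^8 ≡ 9^2 = 81
h^16 ≡ 81^2 = 6561 ≡ 9
31 = 16 + 8 + 4 + 2 + 1, so h^31 ≡ 9·81·9·81·9 ≡ 9 (mod 91)

9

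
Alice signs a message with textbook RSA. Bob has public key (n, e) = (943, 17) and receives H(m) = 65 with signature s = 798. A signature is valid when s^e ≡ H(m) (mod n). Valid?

no

s^2 ≡ 798^2 = 636804 ≡ 279
s^4 ≡ 279^2 = 77841 ≡ 515
s^8 ≡ 515^2 = 265225 ≡ 242
s^16 ≡ 242^2 = 58564 ≡ 98
17 = 16 + 1, so s^17 ≡ 98·798 ≡ 878 (mod 943)
s^17 mod 943 = 878, but H(m) = 65.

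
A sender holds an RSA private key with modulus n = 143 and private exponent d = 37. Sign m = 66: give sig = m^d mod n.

66

m^2 ≡ 66^2 = 4356 ≡ 66
m^4 ≡ 66^2 = 4356 ≡ 66
m^8 ≡ 66^2 = 4356 ≡ 66
m^16 ≡ 66^2 = 4356 ≡ 66
m^32 ≡ 66^2 = 4356 ≡ 66
37 = 32 + 4 + 1, so m^37 ≡ 66·66·66 ≡ 66 (mod 143)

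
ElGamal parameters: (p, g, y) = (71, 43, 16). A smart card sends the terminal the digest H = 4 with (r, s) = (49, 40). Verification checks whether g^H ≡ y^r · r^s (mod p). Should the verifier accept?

reject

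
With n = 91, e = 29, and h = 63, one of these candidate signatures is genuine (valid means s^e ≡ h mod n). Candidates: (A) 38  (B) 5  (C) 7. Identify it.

Candidate A: Squares mod 91: 38^1≡38, 38^2≡79, 38^4≡53, 38^8≡79, 38^16≡53; 29 = 16 + 8 + 4 + 1, so 38^29 ≡ 53·79·53·38 ≡ 12 (mod 91)
Candidate B: Squares mod 91: 5^1≡5, 5^2≡25, 5^4≡79, 5^8≡53, 5^16≡79; 29 = 16 + 8 + 4 + 1, so 5^29 ≡ 79·53·79·5 ≡ 31 (mod 91)
Candidate C: Squares mod 91: 7^1≡7, 7^2≡49, 7^4≡35, 7^8≡42, 7^16≡35; 29 = 16 + 8 + 4 + 1, so 7^29 ≡ 35·42·35·7 ≡ 63 (mod 91)
  → matches h = 63

C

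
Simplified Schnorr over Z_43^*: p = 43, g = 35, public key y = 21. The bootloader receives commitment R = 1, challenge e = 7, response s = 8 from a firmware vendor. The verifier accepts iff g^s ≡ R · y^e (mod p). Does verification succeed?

g^s mod p:
Squares mod 43: 35^1≡35, 35^2≡21, 35^4≡11, 35^8≡35
35^8 ≡ 35 (mod 43)
R · y^e mod p:
Squares mod 43: 21^1≡21, 21^2≡11, 21^4≡35
7 = 4 + 2 + 1, so 21^7 ≡ 35·11·21 ≡ 1 (mod 43)
1·1 = 1 ≡ 1 (mod 43)
35 ≠ 1; the check fails.

fails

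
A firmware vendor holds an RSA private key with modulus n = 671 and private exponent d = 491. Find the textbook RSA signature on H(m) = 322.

421

(H(m))^2 ≡ 322^2 = 103684 ≡ 350
(H(m))^4 ≡ 350^2 = 122500 ≡ 378
(H(m))^8 ≡ 378^2 = 142884 ≡ 632
(H(m))^16 ≡ 632^2 = 399424 ≡ 179
(H(m))^32 ≡ 179^2 = 32041 ≡ 504
(H(m))^64 ≡ 504^2 = 254016 ≡ 378
(H(m))^128 ≡ 378^2 = 142884 ≡ 632
(H(m))^256 ≡ 632^2 = 399424 ≡ 179
491 = 256 + 128 + 64 + 32 + 8 + 2 + 1, so (H(m))^491 ≡ 179·632·378·504·632·350·322 ≡ 421 (mod 671)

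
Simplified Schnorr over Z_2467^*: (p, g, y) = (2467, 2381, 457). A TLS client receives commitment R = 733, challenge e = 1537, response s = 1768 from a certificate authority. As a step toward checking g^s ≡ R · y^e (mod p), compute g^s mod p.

2381^2 = 5669161 ≡ 2462
2381^4 ≡ 2462^2 = 6061444 ≡ 25
2381^8 ≡ 25^2 = 625
2381^16 ≡ 625^2 = 390625 ≡ 839
2381^32 ≡ 839^2 = 703921 ≡ 826
2381^64 ≡ 826^2 = 682276 ≡ 1384
2381^128 ≡ 1384^2 = 1915456 ≡ 1064
2381^256 ≡ 1064^2 = 1132096 ≡ 2210
2381^512 ≡ 2210^2 = 4884100 ≡ 1907
2381^1024 ≡ 1907^2 = 3636649 ≡ 291
1768 = 1024 + 512 + 128 + 64 + 32 + 8, so 2381^1768 ≡ 291·1907·1064·1384·826·625 ≡ 2088 (mod 2467)

2088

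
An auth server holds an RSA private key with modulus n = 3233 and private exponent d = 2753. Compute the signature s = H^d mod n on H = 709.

H^2 ≡ 709^2 = 502681 ≡ 1566
H^4 ≡ 1566^2 = 2452356 ≡ 1742
H^8 ≡ 1742^2 = 3034564 ≡ 2010
H^16 ≡ 2010^2 = 4040100 ≡ 2083
H^32 ≡ 2083^2 = 4338889 ≡ 203
H^64 ≡ 203^2 = 41209 ≡ 2413
H^128 ≡ 2413^2 = 5822569 ≡ 3169
H^256 ≡ 3169^2 = 10042561 ≡ 863
H^512 ≡ 863^2 = 744769 ≡ 1179
H^1024 ≡ 1179^2 = 1390041 ≡ 3084
H^2048 ≡ 3084^2 = 9511056 ≡ 2803
2753 = 2048 + 512 + 128 + 64 + 1, so H^2753 ≡ 2803·1179·3169·2413·709 ≡ 2102 (mod 3233)

2102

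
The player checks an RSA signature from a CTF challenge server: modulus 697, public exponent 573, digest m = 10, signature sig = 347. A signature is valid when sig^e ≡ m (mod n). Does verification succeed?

fails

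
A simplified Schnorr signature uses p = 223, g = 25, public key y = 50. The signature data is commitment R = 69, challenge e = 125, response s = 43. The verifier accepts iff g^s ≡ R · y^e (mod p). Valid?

no

g^s mod p:
25^43 mod 223 = 78
R · y^e mod p:
50^125 mod 223 = 29
69·29 = 2001 ≡ 217 (mod 223)
78 ≠ 217; the check fails.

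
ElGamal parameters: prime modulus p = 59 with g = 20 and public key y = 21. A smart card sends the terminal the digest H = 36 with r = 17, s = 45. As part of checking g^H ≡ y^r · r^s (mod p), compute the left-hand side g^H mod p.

15

20^2 = 400 ≡ 46
20^4 ≡ 46^2 = 2116 ≡ 51
20^8 ≡ 51^2 = 2601 ≡ 5
20^16 ≡ 5^2 = 25
20^32 ≡ 25^2 = 625 ≡ 35
36 = 32 + 4, so 20^36 ≡ 35·51 ≡ 15 (mod 59)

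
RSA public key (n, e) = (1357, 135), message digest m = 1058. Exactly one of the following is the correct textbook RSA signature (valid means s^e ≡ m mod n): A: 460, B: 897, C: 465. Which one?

Candidate A: 460^135 mod 1357 = 1058
  → matches m = 1058
Candidate B: 897^135 mod 1357 = 299
Candidate C: 465^135 mod 1357 = 401

A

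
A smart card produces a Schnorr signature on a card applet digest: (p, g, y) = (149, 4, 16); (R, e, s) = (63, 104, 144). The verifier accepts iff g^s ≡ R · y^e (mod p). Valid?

yes

g^s mod p:
4^2 = 16
4^4 ≡ 16^2 = 256 ≡ 107
4^8 ≡ 107^2 = 11449 ≡ 125
4^16 ≡ 125^2 = 15625 ≡ 129
4^32 ≡ 129^2 = 16641 ≡ 102
4^64 ≡ 102^2 = 10404 ≡ 123
4^128 ≡ 123^2 = 15129 ≡ 80
144 = 128 + 16, so 4^144 ≡ 80·129 ≡ 39 (mod 149)
R · y^e mod p:
16^2 = 256 ≡ 107
16^4 ≡ 107^2 = 11449 ≡ 125
16^8 ≡ 125^2 = 15625 ≡ 129
16^16 ≡ 129^2 = 16641 ≡ 102
16^32 ≡ 102^2 = 10404 ≡ 123
16^64 ≡ 123^2 = 15129 ≡ 80
104 = 64 + 32 + 8, so 16^104 ≡ 80·123·129 ≡ 29 (mod 149)
63·29 = 1827 ≡ 39 (mod 149)
39 ≡ 39 (mod 149); signature holds.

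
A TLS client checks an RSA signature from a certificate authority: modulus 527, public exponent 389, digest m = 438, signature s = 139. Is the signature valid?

s^2 ≡ 139^2 = 19321 ≡ 349
s^4 ≡ 349^2 = 121801 ≡ 64
s^8 ≡ 64^2 = 4096 ≡ 407
s^16 ≡ 407^2 = 165649 ≡ 171
s^32 ≡ 171^2 = 29241 ≡ 256
s^64 ≡ 256^2 = 65536 ≡ 188
s^128 ≡ 188^2 = 35344 ≡ 35
s^256 ≡ 35^2 = 1225 ≡ 171
389 = 256 + 128 + 4 + 1, so s^389 ≡ 171·35·64·139 ≡ 277 (mod 527)
277 ≠ 438, so verification fails.

invalid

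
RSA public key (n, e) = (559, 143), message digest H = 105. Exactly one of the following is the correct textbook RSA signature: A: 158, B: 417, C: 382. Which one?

Candidate A: Squares mod 559: 158^1≡158, 158^2≡368, 158^4≡146, 158^8≡74, 158^16≡445, 158^32≡139, 158^64≡315, 158^128≡282; 143 = 128 + 8 + 4 + 2 + 1, so 158^143 ≡ 282·74·146·368·158 ≡ 306 (mod 559)
Candidate B: Squares mod 559: 417^1≡417, 417^2≡40, 417^4≡482, 417^8≡339, 417^16≡326, 417^32≡66, 417^64≡443, 417^128≡40; 143 = 128 + 8 + 4 + 2 + 1, so 417^143 ≡ 40·339·482·40·417 ≡ 105 (mod 559)
  → matches H = 105
Candidate C: Squares mod 559: 382^1≡382, 382^2≡25, 382^4≡66, 382^8≡443, 382^16≡40, 382^32≡482, 382^64≡339, 382^128≡326; 143 = 128 + 8 + 4 + 2 + 1, so 382^143 ≡ 326·443·66·25·382 ≡ 359 (mod 559)

B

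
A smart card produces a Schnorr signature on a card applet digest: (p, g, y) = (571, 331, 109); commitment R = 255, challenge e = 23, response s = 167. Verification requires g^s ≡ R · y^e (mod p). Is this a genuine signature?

g^s mod p:
331^2 = 109561 ≡ 500
331^4 ≡ 500^2 = 250000 ≡ 473
331^8 ≡ 473^2 = 223729 ≡ 468
331^16 ≡ 468^2 = 219024 ≡ 331
331^32 ≡ 331^2 = 109561 ≡ 500
331^64 ≡ 500^2 = 250000 ≡ 473
331^128 ≡ 473^2 = 223729 ≡ 468
167 = 128 + 32 + 4 + 2 + 1, so 331^167 ≡ 468·500·473·500·331 ≡ 500 (mod 571)
R · y^e mod p:
109^2 = 11881 ≡ 461
109^4 ≡ 461^2 = 212521 ≡ 109
109^8 ≡ 109^2 = 11881 ≡ 461
109^16 ≡ 461^2 = 212521 ≡ 109
23 = 16 + 4 + 2 + 1, so 109^23 ≡ 109·109·461·109 ≡ 461 (mod 571)
255·461 = 117555 ≡ 500 (mod 571)
500 ≡ 500 (mod 571); signature holds.

genuine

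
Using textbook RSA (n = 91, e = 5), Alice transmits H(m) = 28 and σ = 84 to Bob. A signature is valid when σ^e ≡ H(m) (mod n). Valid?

σ^2 ≡ 84^2 = 7056 ≡ 49
σ^4 ≡ 49^2 = 2401 ≡ 35
5 = 4 + 1, so σ^5 ≡ 35·84 ≡ 28 (mod 91)
28 = H(m), so the signature checks out.

yes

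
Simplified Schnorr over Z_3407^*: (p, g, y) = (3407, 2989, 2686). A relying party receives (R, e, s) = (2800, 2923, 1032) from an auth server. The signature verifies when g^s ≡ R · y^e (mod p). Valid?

no

g^s mod p:
2989^2 = 8934121 ≡ 967
2989^4 ≡ 967^2 = 935089 ≡ 1571
2989^8 ≡ 1571^2 = 2468041 ≡ 1373
2989^16 ≡ 1373^2 = 1885129 ≡ 1058
2989^32 ≡ 1058^2 = 1119364 ≡ 1868
2989^64 ≡ 1868^2 = 3489424 ≡ 656
2989^128 ≡ 656^2 = 430336 ≡ 1054
2989^256 ≡ 1054^2 = 1110916 ≡ 234
2989^512 ≡ 234^2 = 54756 ≡ 244
2989^1024 ≡ 244^2 = 59536 ≡ 1617
1032 = 1024 + 8, so 2989^1032 ≡ 1617·1373 ≡ 2184 (mod 3407)
R · y^e mod p:
2686^2 = 7214596 ≡ 1977
2686^4 ≡ 1977^2 = 3908529 ≡ 700
2686^8 ≡ 700^2 = 490000 ≡ 2799
2686^16 ≡ 2799^2 = 7834401 ≡ 1708
2686^32 ≡ 1708^2 = 2917264 ≡ 872
2686^64 ≡ 872^2 = 760384 ≡ 623
2686^128 ≡ 623^2 = 388129 ≡ 3138
2686^256 ≡ 3138^2 = 9847044 ≡ 814
2686^512 ≡ 814^2 = 662596 ≡ 1638
2686^1024 ≡ 1638^2 = 2683044 ≡ 1735
2686^2048 ≡ 1735^2 = 3010225 ≡ 1844
2923 = 2048 + 512 + 256 + 64 + 32 + 8 + 2 + 1, so 2686^2923 ≡ 1844·1638·814·623·872·2799·1977·2686 ≡ 176 (mod 3407)
2800·176 = 492800 ≡ 2192 (mod 3407)
2184 ≠ 2192; the check fails.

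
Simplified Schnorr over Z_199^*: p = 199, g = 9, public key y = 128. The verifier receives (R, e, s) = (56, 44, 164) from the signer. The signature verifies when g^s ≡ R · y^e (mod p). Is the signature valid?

invalid

g^s mod p:
9^164 mod 199 = 165
R · y^e mod p:
128^44 mod 199 = 58
56·58 = 3248 ≡ 64 (mod 199)
165 ≠ 64; the check fails.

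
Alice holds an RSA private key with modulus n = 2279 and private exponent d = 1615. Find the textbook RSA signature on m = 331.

m^2 ≡ 331^2 = 109561 ≡ 169
m^4 ≡ 169^2 = 28561 ≡ 1213
m^8 ≡ 1213^2 = 1471369 ≡ 1414
m^16 ≡ 1414^2 = 1999396 ≡ 713
m^32 ≡ 713^2 = 508369 ≡ 152
m^64 ≡ 152^2 = 23104 ≡ 314
m^128 ≡ 314^2 = 98596 ≡ 599
m^256 ≡ 599^2 = 358801 ≡ 998
m^512 ≡ 998^2 = 996004 ≡ 81
m^1024 ≡ 81^2 = 6561 ≡ 2003
1615 = 1024 + 512 + 64 + 8 + 4 + 2 + 1, so m^1615 ≡ 2003·81·314·1414·1213·169·331 ≡ 1190 (mod 2279)

1190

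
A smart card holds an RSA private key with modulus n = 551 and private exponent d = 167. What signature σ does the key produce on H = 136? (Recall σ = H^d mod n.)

509

Squares mod 551: H^1≡136, H^2≡313, H^4≡442, H^8≡310, H^16≡226, H^32≡384, H^64≡339, H^128≡313
167 = 128 + 32 + 4 + 2 + 1, so H^167 ≡ 313·384·442·313·136 ≡ 509 (mod 551)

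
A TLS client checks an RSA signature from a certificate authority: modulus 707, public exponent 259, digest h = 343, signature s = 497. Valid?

yes

s^2 ≡ 497^2 = 247009 ≡ 266
s^4 ≡ 266^2 = 70756 ≡ 56
s^8 ≡ 56^2 = 3136 ≡ 308
s^16 ≡ 308^2 = 94864 ≡ 126
s^32 ≡ 126^2 = 15876 ≡ 322
s^64 ≡ 322^2 = 103684 ≡ 462
s^128 ≡ 462^2 = 213444 ≡ 637
s^256 ≡ 637^2 = 405769 ≡ 658
259 = 256 + 2 + 1, so s^259 ≡ 658·266·497 ≡ 343 (mod 707)
343 = h, so the signature checks out.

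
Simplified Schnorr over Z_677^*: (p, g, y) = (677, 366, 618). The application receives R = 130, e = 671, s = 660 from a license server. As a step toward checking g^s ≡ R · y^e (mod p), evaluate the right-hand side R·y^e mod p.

574

Squares mod 677: 618^1≡618, 618^2≡96, 618^4≡415, 618^8≡267, 618^16≡204, 618^32≡319, 618^64≡211, 618^128≡516, 618^256≡195, 618^512≡113
671 = 512 + 128 + 16 + 8 + 4 + 2 + 1, so 618^671 ≡ 113·516·204·267·415·96·618 ≡ 671 (mod 677)
R · y^e ≡ 130·671 = 87230 ≡ 574 (mod 677)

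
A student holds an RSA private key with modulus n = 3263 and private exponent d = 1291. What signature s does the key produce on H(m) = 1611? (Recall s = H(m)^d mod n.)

(H(m))^1291 mod 3263 = 2625

2625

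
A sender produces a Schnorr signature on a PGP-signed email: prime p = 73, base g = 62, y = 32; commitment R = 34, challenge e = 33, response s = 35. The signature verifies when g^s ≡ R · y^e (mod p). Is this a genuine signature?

g^s mod p:
62^2 = 3844 ≡ 48
62^4 ≡ 48^2 = 2304 ≡ 41
62^8 ≡ 41^2 = 1681 ≡ 2
62^16 ≡ 2^2 = 4
62^32 ≡ 4^2 = 16
35 = 32 + 2 + 1, so 62^35 ≡ 16·48·62 ≡ 20 (mod 73)
R · y^e mod p:
32^2 = 1024 ≡ 2
32^4 ≡ 2^2 = 4
32^8 ≡ 4^2 = 16
32^16 ≡ 16^2 = 256 ≡ 37
32^32 ≡ 37^2 = 1369 ≡ 55
33 = 32 + 1, so 32^33 ≡ 55·32 ≡ 8 (mod 73)
34·8 = 272 ≡ 53 (mod 73)
20 ≠ 53; the check fails.

forged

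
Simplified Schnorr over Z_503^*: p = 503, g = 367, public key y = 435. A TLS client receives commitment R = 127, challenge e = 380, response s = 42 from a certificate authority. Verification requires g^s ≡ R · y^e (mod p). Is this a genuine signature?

g^s mod p:
367^2 = 134689 ≡ 388
367^4 ≡ 388^2 = 150544 ≡ 147
367^8 ≡ 147^2 = 21609 ≡ 483
367^16 ≡ 483^2 = 233289 ≡ 400
367^32 ≡ 400^2 = 160000 ≡ 46
42 = 32 + 8 + 2, so 367^42 ≡ 46·483·388 ≡ 170 (mod 503)
R · y^e mod p:
435^2 = 189225 ≡ 97
435^4 ≡ 97^2 = 9409 ≡ 355
435^8 ≡ 355^2 = 126025 ≡ 275
435^16 ≡ 275^2 = 75625 ≡ 175
435^32 ≡ 175^2 = 30625 ≡ 445
435^64 ≡ 445^2 = 198025 ≡ 346
435^128 ≡ 346^2 = 119716 ≡ 2
435^256 ≡ 2^2 = 4
380 = 256 + 64 + 32 + 16 + 8 + 4, so 435^380 ≡ 4·346·445·175·275·355 ≡ 367 (mod 503)
127·367 = 46609 ≡ 333 (mod 503)
170 ≠ 333; the check fails.

forged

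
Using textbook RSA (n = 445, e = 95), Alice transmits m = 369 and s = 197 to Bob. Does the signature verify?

does not verify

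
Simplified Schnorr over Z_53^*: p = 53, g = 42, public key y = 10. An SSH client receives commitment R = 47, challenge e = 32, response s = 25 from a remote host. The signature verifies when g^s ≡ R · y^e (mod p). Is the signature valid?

valid

g^s mod p:
42^2 = 1764 ≡ 15
42^4 ≡ 15^2 = 225 ≡ 13
42^8 ≡ 13^2 = 169 ≡ 10
42^16 ≡ 10^2 = 100 ≡ 47
25 = 16 + 8 + 1, so 42^25 ≡ 47·10·42 ≡ 24 (mod 53)
R · y^e mod p:
10^2 = 100 ≡ 47
10^4 ≡ 47^2 = 2209 ≡ 36
10^8 ≡ 36^2 = 1296 ≡ 24
10^16 ≡ 24^2 = 576 ≡ 46
10^32 ≡ 46^2 = 2116 ≡ 49
47·49 = 2303 ≡ 24 (mod 53)
24 ≡ 24 (mod 53); signature holds.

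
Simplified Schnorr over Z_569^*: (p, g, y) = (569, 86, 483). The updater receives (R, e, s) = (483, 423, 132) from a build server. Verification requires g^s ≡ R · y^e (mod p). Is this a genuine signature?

g^s mod p:
Squares mod 569: 86^1≡86, 86^2≡568, 86^4≡1, 86^8≡1, 86^16≡1, 86^32≡1, 86^64≡1, 86^128≡1
132 = 128 + 4, so 86^132 ≡ 1·1 ≡ 1 (mod 569)
R · y^e mod p:
Squares mod 569: 483^1≡483, 483^2≡568, 483^4≡1, 483^8≡1, 483^16≡1, 483^32≡1, 483^64≡1, 483^128≡1, 483^256≡1
423 = 256 + 128 + 32 + 4 + 2 + 1, so 483^423 ≡ 1·1·1·1·568·483 ≡ 86 (mod 569)
483·86 = 41538 ≡ 1 (mod 569)
1 ≡ 1 (mod 569); signature holds.

genuine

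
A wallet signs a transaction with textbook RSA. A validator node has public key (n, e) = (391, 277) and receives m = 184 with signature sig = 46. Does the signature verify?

does not verify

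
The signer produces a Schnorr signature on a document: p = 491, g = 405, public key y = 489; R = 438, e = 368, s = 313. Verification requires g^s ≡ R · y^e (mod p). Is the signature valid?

g^s mod p:
Squares mod 491: 405^1≡405, 405^2≡31, 405^4≡470, 405^8≡441, 405^16≡45, 405^32≡61, 405^64≡284, 405^128≡132, 405^256≡239
313 = 256 + 32 + 16 + 8 + 1, so 405^313 ≡ 239·61·45·441·405 ≡ 419 (mod 491)
R · y^e mod p:
Squares mod 491: 489^1≡489, 489^2≡4, 489^4≡16, 489^8≡256, 489^16≡233, 489^32≡279, 489^64≡263, 489^128≡429, 489^256≡407
368 = 256 + 64 + 32 + 16, so 489^368 ≡ 407·263·279·233 ≡ 94 (mod 491)
438·94 = 41172 ≡ 419 (mod 491)
419 ≡ 419 (mod 491); signature holds.

valid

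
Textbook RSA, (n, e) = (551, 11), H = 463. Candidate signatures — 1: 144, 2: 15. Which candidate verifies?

1

Candidate 1: 144^2 = 20736 ≡ 349; 144^4 ≡ 349^2 = 121801 ≡ 30; 144^8 ≡ 30^2 = 900 ≡ 349; 11 = 8 + 2 + 1, so 144^11 ≡ 349·349·144 ≡ 463 (mod 551)
  → matches H = 463
Candidate 2: 15^2 = 225; 15^4 ≡ 225^2 = 50625 ≡ 484; 15^8 ≡ 484^2 = 234256 ≡ 81; 11 = 8 + 2 + 1, so 15^11 ≡ 81·225·15 ≡ 79 (mod 551)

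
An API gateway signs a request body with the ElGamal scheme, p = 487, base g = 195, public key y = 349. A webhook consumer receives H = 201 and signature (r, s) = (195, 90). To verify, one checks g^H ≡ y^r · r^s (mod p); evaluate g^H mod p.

195^2 = 38025 ≡ 39
195^4 ≡ 39^2 = 1521 ≡ 60
195^8 ≡ 60^2 = 3600 ≡ 191
195^16 ≡ 191^2 = 36481 ≡ 443
195^32 ≡ 443^2 = 196249 ≡ 475
195^64 ≡ 475^2 = 225625 ≡ 144
195^128 ≡ 144^2 = 20736 ≡ 282
201 = 128 + 64 + 8 + 1, so 195^201 ≡ 282·144·191·195 ≡ 228 (mod 487)

228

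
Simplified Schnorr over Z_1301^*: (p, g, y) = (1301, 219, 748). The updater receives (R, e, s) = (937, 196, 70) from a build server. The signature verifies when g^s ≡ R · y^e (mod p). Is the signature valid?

g^s mod p:
219^2 = 47961 ≡ 1125
219^4 ≡ 1125^2 = 1265625 ≡ 1053
219^8 ≡ 1053^2 = 1108809 ≡ 357
219^16 ≡ 357^2 = 127449 ≡ 1252
219^32 ≡ 1252^2 = 1567504 ≡ 1100
219^64 ≡ 1100^2 = 1210000 ≡ 70
70 = 64 + 4 + 2, so 219^70 ≡ 70·1053·1125 ≡ 612 (mod 1301)
R · y^e mod p:
748^2 = 559504 ≡ 74
748^4 ≡ 74^2 = 5476 ≡ 272
748^8 ≡ 272^2 = 73984 ≡ 1128
748^16 ≡ 1128^2 = 1272384 ≡ 6
748^32 ≡ 6^2 = 36
748^64 ≡ 36^2 = 1296
748^128 ≡ 1296^2 = 1679616 ≡ 25
196 = 128 + 64 + 4, so 748^196 ≡ 25·1296·272 ≡ 1127 (mod 1301)
937·1127 = 1055999 ≡ 888 (mod 1301)
612 ≠ 888; the check fails.

invalid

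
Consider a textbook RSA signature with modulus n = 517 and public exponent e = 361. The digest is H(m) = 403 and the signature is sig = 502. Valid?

yes

sig^2 ≡ 502^2 = 252004 ≡ 225
sig^4 ≡ 225^2 = 50625 ≡ 476
sig^8 ≡ 476^2 = 226576 ≡ 130
sig^16 ≡ 130^2 = 16900 ≡ 356
sig^32 ≡ 356^2 = 126736 ≡ 71
sig^64 ≡ 71^2 = 5041 ≡ 388
sig^128 ≡ 388^2 = 150544 ≡ 97
sig^256 ≡ 97^2 = 9409 ≡ 103
361 = 256 + 64 + 32 + 8 + 1, so sig^361 ≡ 103·388·71·130·502 ≡ 403 (mod 517)
sig^361 mod 517 = 403 matches H(m).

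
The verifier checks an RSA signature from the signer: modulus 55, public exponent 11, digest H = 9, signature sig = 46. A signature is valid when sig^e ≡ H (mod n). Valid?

no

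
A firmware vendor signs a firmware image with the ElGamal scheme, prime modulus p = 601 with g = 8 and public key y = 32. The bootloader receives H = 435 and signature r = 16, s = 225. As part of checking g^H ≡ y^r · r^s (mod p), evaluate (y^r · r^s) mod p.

32^2 = 1024 ≡ 423
32^4 ≡ 423^2 = 178929 ≡ 432
32^8 ≡ 432^2 = 186624 ≡ 314
32^16 ≡ 314^2 = 98596 ≡ 32
16^2 = 256
16^4 ≡ 256^2 = 65536 ≡ 27
16^8 ≡ 27^2 = 729 ≡ 128
16^16 ≡ 128^2 = 16384 ≡ 157
16^32 ≡ 157^2 = 24649 ≡ 8
16^64 ≡ 8^2 = 64
16^128 ≡ 64^2 = 4096 ≡ 490
225 = 128 + 64 + 32 + 1, so 16^225 ≡ 490·64·8·16 ≡ 1 (mod 601)
y^r · r^s ≡ 32·1 = 32 ≡ 32 (mod 601)

32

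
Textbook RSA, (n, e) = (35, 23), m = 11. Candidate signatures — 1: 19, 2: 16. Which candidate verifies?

Candidate 1: 19^2 = 361 ≡ 11; 19^4 ≡ 11^2 = 121 ≡ 16; 19^8 ≡ 16^2 = 256 ≡ 11; 19^16 ≡ 11^2 = 121 ≡ 16; 23 = 16 + 4 + 2 + 1, so 19^23 ≡ 16·16·11·19 ≡ 24 (mod 35)
Candidate 2: 16^2 = 256 ≡ 11; 16^4 ≡ 11^2 = 121 ≡ 16; 16^8 ≡ 16^2 = 256 ≡ 11; 16^16 ≡ 11^2 = 121 ≡ 16; 23 = 16 + 4 + 2 + 1, so 16^23 ≡ 16·16·11·16 ≡ 11 (mod 35)
  → matches m = 11

2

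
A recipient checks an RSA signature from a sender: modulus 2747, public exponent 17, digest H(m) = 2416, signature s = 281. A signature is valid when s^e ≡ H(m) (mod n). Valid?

no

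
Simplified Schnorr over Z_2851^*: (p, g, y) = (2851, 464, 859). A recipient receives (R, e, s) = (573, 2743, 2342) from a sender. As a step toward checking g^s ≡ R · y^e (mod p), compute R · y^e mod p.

2660

859^2 = 737881 ≡ 2323
859^4 ≡ 2323^2 = 5396329 ≡ 2237
859^8 ≡ 2237^2 = 5004169 ≡ 664
859^16 ≡ 664^2 = 440896 ≡ 1842
859^32 ≡ 1842^2 = 3392964 ≡ 274
859^64 ≡ 274^2 = 75076 ≡ 950
859^128 ≡ 950^2 = 902500 ≡ 1584
859^256 ≡ 1584^2 = 2509056 ≡ 176
859^512 ≡ 176^2 = 30976 ≡ 2466
859^1024 ≡ 2466^2 = 6081156 ≡ 2824
859^2048 ≡ 2824^2 = 7974976 ≡ 729
2743 = 2048 + 512 + 128 + 32 + 16 + 4 + 2 + 1, so 859^2743 ≡ 729·2466·1584·274·1842·2237·2323·859 ≡ 950 (mod 2851)
R · y^e ≡ 573·950 = 544350 ≡ 2660 (mod 2851)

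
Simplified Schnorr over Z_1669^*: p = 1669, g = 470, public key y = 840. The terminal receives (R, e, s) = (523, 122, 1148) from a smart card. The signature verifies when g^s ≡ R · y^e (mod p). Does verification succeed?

fails

g^s mod p:
470^2 = 220900 ≡ 592
470^4 ≡ 592^2 = 350464 ≡ 1643
470^8 ≡ 1643^2 = 2699449 ≡ 676
470^16 ≡ 676^2 = 456976 ≡ 1339
470^32 ≡ 1339^2 = 1792921 ≡ 415
470^64 ≡ 415^2 = 172225 ≡ 318
470^128 ≡ 318^2 = 101124 ≡ 984
470^256 ≡ 984^2 = 968256 ≡ 236
470^512 ≡ 236^2 = 55696 ≡ 619
470^1024 ≡ 619^2 = 383161 ≡ 960
1148 = 1024 + 64 + 32 + 16 + 8 + 4, so 470^1148 ≡ 960·318·415·1339·676·1643 ≡ 1156 (mod 1669)
R · y^e mod p:
840^2 = 705600 ≡ 1282
840^4 ≡ 1282^2 = 1643524 ≡ 1228
840^8 ≡ 1228^2 = 1507984 ≡ 877
840^16 ≡ 877^2 = 769129 ≡ 1389
840^32 ≡ 1389^2 = 1929321 ≡ 1626
840^64 ≡ 1626^2 = 2643876 ≡ 180
122 = 64 + 32 + 16 + 8 + 2, so 840^122 ≡ 180·1626·1389·877·1282 ≡ 1266 (mod 1669)
523·1266 = 662118 ≡ 1194 (mod 1669)
1156 ≠ 1194; the check fails.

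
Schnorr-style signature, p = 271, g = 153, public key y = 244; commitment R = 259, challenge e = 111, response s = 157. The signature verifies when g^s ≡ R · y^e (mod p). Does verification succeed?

g^s mod p:
153^157 mod 271 = 53
R · y^e mod p:
244^111 mod 271 = 244
259·244 = 63196 ≡ 53 (mod 271)
53 ≡ 53 (mod 271); signature holds.

passes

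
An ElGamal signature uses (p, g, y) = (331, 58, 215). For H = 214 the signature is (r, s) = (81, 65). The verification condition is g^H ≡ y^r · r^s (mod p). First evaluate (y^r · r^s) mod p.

215^2 = 46225 ≡ 216
215^4 ≡ 216^2 = 46656 ≡ 316
215^8 ≡ 316^2 = 99856 ≡ 225
215^16 ≡ 225^2 = 50625 ≡ 313
215^32 ≡ 313^2 = 97969 ≡ 324
215^64 ≡ 324^2 = 104976 ≡ 49
81 = 64 + 16 + 1, so 215^81 ≡ 49·313·215 ≡ 33 (mod 331)
81^2 = 6561 ≡ 272
81^4 ≡ 272^2 = 73984 ≡ 171
81^8 ≡ 171^2 = 29241 ≡ 113
81^16 ≡ 113^2 = 12769 ≡ 191
81^32 ≡ 191^2 = 36481 ≡ 71
81^64 ≡ 71^2 = 5041 ≡ 76
65 = 64 + 1, so 81^65 ≡ 76·81 ≡ 198 (mod 331)
y^r · r^s ≡ 33·198 = 6534 ≡ 245 (mod 331)

245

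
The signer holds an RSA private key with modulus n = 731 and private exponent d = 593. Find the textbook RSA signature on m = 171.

m^2 ≡ 171^2 = 29241 ≡ 1
m^4 ≡ 1^2 = 1
m^8 ≡ 1^2 = 1
m^16 ≡ 1^2 = 1
m^32 ≡ 1^2 = 1
m^64 ≡ 1^2 = 1
m^128 ≡ 1^2 = 1
m^256 ≡ 1^2 = 1
m^512 ≡ 1^2 = 1
593 = 512 + 64 + 16 + 1, so m^593 ≡ 1·1·1·171 ≡ 171 (mod 731)

171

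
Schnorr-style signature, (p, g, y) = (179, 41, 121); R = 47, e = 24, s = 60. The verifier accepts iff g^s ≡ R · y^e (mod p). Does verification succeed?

g^s mod p:
41^2 = 1681 ≡ 70
41^4 ≡ 70^2 = 4900 ≡ 67
41^8 ≡ 67^2 = 4489 ≡ 14
41^16 ≡ 14^2 = 196 ≡ 17
41^32 ≡ 17^2 = 289 ≡ 110
60 = 32 + 16 + 8 + 4, so 41^60 ≡ 110·17·14·67 ≡ 39 (mod 179)
R · y^e mod p:
121^2 = 14641 ≡ 142
121^4 ≡ 142^2 = 20164 ≡ 116
121^8 ≡ 116^2 = 13456 ≡ 31
121^16 ≡ 31^2 = 961 ≡ 66
24 = 16 + 8, so 121^24 ≡ 66·31 ≡ 77 (mod 179)
47·77 = 3619 ≡ 39 (mod 179)
39 ≡ 39 (mod 179); signature holds.

passes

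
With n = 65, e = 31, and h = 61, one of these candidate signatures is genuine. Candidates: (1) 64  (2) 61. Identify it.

2

Candidate 1: 64^2 = 4096 ≡ 1; 64^4 ≡ 1^2 = 1; 64^8 ≡ 1^2 = 1; 64^16 ≡ 1^2 = 1; 31 = 16 + 8 + 4 + 2 + 1, so 64^31 ≡ 1·1·1·1·64 ≡ 64 (mod 65)
Candidate 2: 61^2 = 3721 ≡ 16; 61^4 ≡ 16^2 = 256 ≡ 61; 61^8 ≡ 61^2 = 3721 ≡ 16; 61^16 ≡ 16^2 = 256 ≡ 61; 31 = 16 + 8 + 4 + 2 + 1, so 61^31 ≡ 61·16·61·16·61 ≡ 61 (mod 65)
  → matches h = 61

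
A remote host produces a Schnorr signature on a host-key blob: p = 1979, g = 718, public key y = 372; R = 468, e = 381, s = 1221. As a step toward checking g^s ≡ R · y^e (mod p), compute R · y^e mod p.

1361

Squares mod 1979: 372^1≡372, 372^2≡1833, 372^4≡1526, 372^8≡1372, 372^16≡355, 372^32≡1348, 372^64≡382, 372^128≡1457, 372^256≡1361
381 = 256 + 64 + 32 + 16 + 8 + 4 + 1, so 372^381 ≡ 1361·382·1348·355·1372·1526·372 ≡ 430 (mod 1979)
R · y^e ≡ 468·430 = 201240 ≡ 1361 (mod 1979)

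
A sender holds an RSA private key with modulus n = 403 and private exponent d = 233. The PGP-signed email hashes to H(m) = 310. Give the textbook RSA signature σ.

124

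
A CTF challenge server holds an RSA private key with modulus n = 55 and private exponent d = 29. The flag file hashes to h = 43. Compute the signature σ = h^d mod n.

h^2 ≡ 43^2 = 1849 ≡ 34
h^4 ≡ 34^2 = 1156 ≡ 1
h^8 ≡ 1^2 = 1
h^16 ≡ 1^2 = 1
29 = 16 + 8 + 4 + 1, so h^29 ≡ 1·1·1·43 ≡ 43 (mod 55)

43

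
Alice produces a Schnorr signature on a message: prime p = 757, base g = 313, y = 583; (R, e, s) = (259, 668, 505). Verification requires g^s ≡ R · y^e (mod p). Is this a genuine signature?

forged

g^s mod p:
313^2 = 97969 ≡ 316
313^4 ≡ 316^2 = 99856 ≡ 689
313^8 ≡ 689^2 = 474721 ≡ 82
313^16 ≡ 82^2 = 6724 ≡ 668
313^32 ≡ 668^2 = 446224 ≡ 351
313^64 ≡ 351^2 = 123201 ≡ 567
313^128 ≡ 567^2 = 321489 ≡ 521
313^256 ≡ 521^2 = 271441 ≡ 435
505 = 256 + 128 + 64 + 32 + 16 + 8 + 1, so 313^505 ≡ 435·521·567·351·668·82·313 ≡ 320 (mod 757)
R · y^e mod p:
583^2 = 339889 ≡ 753
583^4 ≡ 753^2 = 567009 ≡ 16
583^8 ≡ 16^2 = 256
583^16 ≡ 256^2 = 65536 ≡ 434
583^32 ≡ 434^2 = 188356 ≡ 620
583^64 ≡ 620^2 = 384400 ≡ 601
583^128 ≡ 601^2 = 361201 ≡ 112
583^256 ≡ 112^2 = 12544 ≡ 432
583^512 ≡ 432^2 = 186624 ≡ 402
668 = 512 + 128 + 16 + 8 + 4, so 583^668 ≡ 402·112·434·256·16 ≡ 552 (mod 757)
259·552 = 142968 ≡ 652 (mod 757)
320 ≠ 652; the check fails.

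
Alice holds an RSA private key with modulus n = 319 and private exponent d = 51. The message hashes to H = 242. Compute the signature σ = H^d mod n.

H^51 mod 319 = 11

11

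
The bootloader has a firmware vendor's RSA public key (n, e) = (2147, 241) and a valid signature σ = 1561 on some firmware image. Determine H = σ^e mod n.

1446

σ^241 mod 2147 = 1446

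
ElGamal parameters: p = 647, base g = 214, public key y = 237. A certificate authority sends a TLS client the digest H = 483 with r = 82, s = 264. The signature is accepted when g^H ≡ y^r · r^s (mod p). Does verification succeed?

fails

Left side g^H mod p:
214^2 = 45796 ≡ 506
214^4 ≡ 506^2 = 256036 ≡ 471
214^8 ≡ 471^2 = 221841 ≡ 567
214^16 ≡ 567^2 = 321489 ≡ 577
214^32 ≡ 577^2 = 332929 ≡ 371
214^64 ≡ 371^2 = 137641 ≡ 477
214^128 ≡ 477^2 = 227529 ≡ 432
214^256 ≡ 432^2 = 186624 ≡ 288
483 = 256 + 128 + 64 + 32 + 2 + 1, so 214^483 ≡ 288·432·477·371·506·214 ≡ 463 (mod 647)
Right side y^r · r^s mod p:
237^2 = 56169 ≡ 527
237^4 ≡ 527^2 = 277729 ≡ 166
237^8 ≡ 166^2 = 27556 ≡ 382
237^16 ≡ 382^2 = 145924 ≡ 349
237^32 ≡ 349^2 = 121801 ≡ 165
237^64 ≡ 165^2 = 27225 ≡ 51
82 = 64 + 16 + 2, so 237^82 ≡ 51·349·527 ≡ 514 (mod 647)
82^2 = 6724 ≡ 254
82^4 ≡ 254^2 = 64516 ≡ 463
82^8 ≡ 463^2 = 214369 ≡ 212
82^16 ≡ 212^2 = 44944 ≡ 301
82^32 ≡ 301^2 = 90601 ≡ 21
82^64 ≡ 21^2 = 441
82^128 ≡ 441^2 = 194481 ≡ 381
82^256 ≡ 381^2 = 145161 ≡ 233
264 = 256 + 8, so 82^264 ≡ 233·212 ≡ 224 (mod 647)
514·224 = 115136 ≡ 617 (mod 647)
463 ≠ 617, so verification fails.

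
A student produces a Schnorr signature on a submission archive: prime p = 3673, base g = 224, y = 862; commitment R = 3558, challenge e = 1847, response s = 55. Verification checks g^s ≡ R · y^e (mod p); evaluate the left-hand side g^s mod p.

1214

Squares mod 3673: 224^1≡224, 224^2≡2427, 224^4≡2510, 224^8≡905, 224^16≡3619, 224^32≡2916
55 = 32 + 16 + 4 + 2 + 1, so 224^55 ≡ 2916·3619·2510·2427·224 ≡ 1214 (mod 3673)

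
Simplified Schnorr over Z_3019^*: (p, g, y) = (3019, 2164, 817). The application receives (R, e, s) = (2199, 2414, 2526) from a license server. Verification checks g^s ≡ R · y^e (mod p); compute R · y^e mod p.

Squares mod 3019: 817^1≡817, 817^2≡290, 817^4≡2587, 817^8≡2465, 817^16≡1997, 817^32≡2929, 817^64≡2062, 817^128≡1092, 817^256≡2978, 817^512≡1681, 817^1024≡2996, 817^2048≡529
2414 = 2048 + 256 + 64 + 32 + 8 + 4 + 2, so 817^2414 ≡ 529·2978·2062·2929·2465·2587·290 ≡ 2804 (mod 3019)
R · y^e ≡ 2199·2804 = 6165996 ≡ 1198 (mod 3019)

1198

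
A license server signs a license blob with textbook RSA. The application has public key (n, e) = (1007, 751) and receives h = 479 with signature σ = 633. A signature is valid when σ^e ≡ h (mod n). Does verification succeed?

σ^2 ≡ 633^2 = 400689 ≡ 910
σ^4 ≡ 910^2 = 828100 ≡ 346
σ^8 ≡ 346^2 = 119716 ≡ 890
σ^16 ≡ 890^2 = 792100 ≡ 598
σ^32 ≡ 598^2 = 357604 ≡ 119
σ^64 ≡ 119^2 = 14161 ≡ 63
σ^128 ≡ 63^2 = 3969 ≡ 948
σ^256 ≡ 948^2 = 898704 ≡ 460
σ^512 ≡ 460^2 = 211600 ≡ 130
751 = 512 + 128 + 64 + 32 + 8 + 4 + 2 + 1, so σ^751 ≡ 130·948·63·119·890·346·910·633 ≡ 479 (mod 1007)
σ^751 mod 1007 = 479 matches h.

passes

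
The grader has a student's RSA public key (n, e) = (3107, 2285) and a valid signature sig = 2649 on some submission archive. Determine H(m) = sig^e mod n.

355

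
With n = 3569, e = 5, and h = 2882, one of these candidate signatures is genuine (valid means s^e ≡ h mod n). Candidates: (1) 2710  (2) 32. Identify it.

1

Candidate 1: Squares mod 3569: 2710^1≡2710, 2710^2≡2667, 2710^4≡3441; 5 = 4 + 1, so 2710^5 ≡ 3441·2710 ≡ 2882 (mod 3569)
  → matches h = 2882
Candidate 2: Squares mod 3569: 32^1≡32, 32^2≡1024, 32^4≡2859; 5 = 4 + 1, so 32^5 ≡ 2859·32 ≡ 2263 (mod 3569)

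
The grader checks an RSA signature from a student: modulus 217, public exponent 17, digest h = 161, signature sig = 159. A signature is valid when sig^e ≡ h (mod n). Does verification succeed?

sig^2 ≡ 159^2 = 25281 ≡ 109
sig^4 ≡ 109^2 = 11881 ≡ 163
sig^8 ≡ 163^2 = 26569 ≡ 95
sig^16 ≡ 95^2 = 9025 ≡ 128
17 = 16 + 1, so sig^17 ≡ 128·159 ≡ 171 (mod 217)
sig^17 mod 217 = 171, but h = 161.

fails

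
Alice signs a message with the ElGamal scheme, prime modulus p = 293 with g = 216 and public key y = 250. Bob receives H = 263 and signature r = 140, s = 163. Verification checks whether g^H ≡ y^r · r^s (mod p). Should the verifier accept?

Left side g^H mod p:
216^2 = 46656 ≡ 69
216^4 ≡ 69^2 = 4761 ≡ 73
216^8 ≡ 73^2 = 5329 ≡ 55
216^16 ≡ 55^2 = 3025 ≡ 95
216^32 ≡ 95^2 = 9025 ≡ 235
216^64 ≡ 235^2 = 55225 ≡ 141
216^128 ≡ 141^2 = 19881 ≡ 250
216^256 ≡ 250^2 = 62500 ≡ 91
263 = 256 + 4 + 2 + 1, so 216^263 ≡ 91·73·69·216 ≡ 228 (mod 293)
Right side y^r · r^s mod p:
250^2 = 62500 ≡ 91
250^4 ≡ 91^2 = 8281 ≡ 77
250^8 ≡ 77^2 = 5929 ≡ 69
250^16 ≡ 69^2 = 4761 ≡ 73
250^32 ≡ 73^2 = 5329 ≡ 55
250^64 ≡ 55^2 = 3025 ≡ 95
250^128 ≡ 95^2 = 9025 ≡ 235
140 = 128 + 8 + 4, so 250^140 ≡ 235·69·77 ≡ 82 (mod 293)
140^2 = 19600 ≡ 262
140^4 ≡ 262^2 = 68644 ≡ 82
140^8 ≡ 82^2 = 6724 ≡ 278
140^16 ≡ 278^2 = 77284 ≡ 225
140^32 ≡ 225^2 = 50625 ≡ 229
140^64 ≡ 229^2 = 52441 ≡ 287
140^128 ≡ 287^2 = 82369 ≡ 36
163 = 128 + 32 + 2 + 1, so 140^163 ≡ 36·229·262·140 ≡ 149 (mod 293)
82·149 = 12218 ≡ 205 (mod 293)
228 ≠ 205, so verification fails.

reject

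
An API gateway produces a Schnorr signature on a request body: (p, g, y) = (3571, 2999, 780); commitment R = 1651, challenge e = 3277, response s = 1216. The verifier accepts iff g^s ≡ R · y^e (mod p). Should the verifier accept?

g^s mod p:
2999^2 = 8994001 ≡ 2223
2999^4 ≡ 2223^2 = 4941729 ≡ 3036
2999^8 ≡ 3036^2 = 9217296 ≡ 545
2999^16 ≡ 545^2 = 297025 ≡ 632
2999^32 ≡ 632^2 = 399424 ≡ 3043
2999^64 ≡ 3043^2 = 9259849 ≡ 246
2999^128 ≡ 246^2 = 60516 ≡ 3380
2999^256 ≡ 3380^2 = 11424400 ≡ 771
2999^512 ≡ 771^2 = 594441 ≡ 1655
2999^1024 ≡ 1655^2 = 2739025 ≡ 68
1216 = 1024 + 128 + 64, so 2999^1216 ≡ 68·3380·246 ≡ 997 (mod 3571)
R · y^e mod p:
780^2 = 608400 ≡ 1330
780^4 ≡ 1330^2 = 1768900 ≡ 1255
780^8 ≡ 1255^2 = 1575025 ≡ 214
780^16 ≡ 214^2 = 45796 ≡ 2944
780^32 ≡ 2944^2 = 8667136 ≡ 319
780^64 ≡ 319^2 = 101761 ≡ 1773
780^128 ≡ 1773^2 = 3143529 ≡ 1049
780^256 ≡ 1049^2 = 1100401 ≡ 533
780^512 ≡ 533^2 = 284089 ≡ 1980
780^1024 ≡ 1980^2 = 3920400 ≡ 3013
780^2048 ≡ 3013^2 = 9078169 ≡ 687
3277 = 2048 + 1024 + 128 + 64 + 8 + 4 + 1, so 780^3277 ≡ 687·3013·1049·1773·214·1255·780 ≡ 1798 (mod 3571)
1651·1798 = 2968498 ≡ 997 (mod 3571)
997 ≡ 997 (mod 3571); signature holds.

accept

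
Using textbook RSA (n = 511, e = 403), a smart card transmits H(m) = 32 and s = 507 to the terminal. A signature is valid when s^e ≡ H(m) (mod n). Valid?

s^403 mod 511 = 479
The recovered value 479 does not match the digest 32.

no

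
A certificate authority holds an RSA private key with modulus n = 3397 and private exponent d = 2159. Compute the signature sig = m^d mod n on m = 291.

Squares mod 3397: m^1≡291, m^2≡3153, m^4≡1787, m^8≡189, m^16≡1751, m^32≡1907, m^64≡1859, m^128≡1132, m^256≡755, m^512≡2726, m^1024≡1837, m^2048≡1348
2159 = 2048 + 64 + 32 + 8 + 4 + 2 + 1, so m^2159 ≡ 1348·1859·1907·189·1787·3153·291 ≡ 679 (mod 3397)

679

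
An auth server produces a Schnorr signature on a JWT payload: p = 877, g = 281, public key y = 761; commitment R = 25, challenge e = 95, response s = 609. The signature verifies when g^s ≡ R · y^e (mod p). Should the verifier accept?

g^s mod p:
281^2 = 78961 ≡ 31
281^4 ≡ 31^2 = 961 ≡ 84
281^8 ≡ 84^2 = 7056 ≡ 40
281^16 ≡ 40^2 = 1600 ≡ 723
281^32 ≡ 723^2 = 522729 ≡ 37
281^64 ≡ 37^2 = 1369 ≡ 492
281^128 ≡ 492^2 = 242064 ≡ 12
281^256 ≡ 12^2 = 144
281^512 ≡ 144^2 = 20736 ≡ 565
609 = 512 + 64 + 32 + 1, so 281^609 ≡ 565·492·37·281 ≡ 175 (mod 877)
R · y^e mod p:
761^2 = 579121 ≡ 301
761^4 ≡ 301^2 = 90601 ≡ 270
761^8 ≡ 270^2 = 72900 ≡ 109
761^16 ≡ 109^2 = 11881 ≡ 480
761^32 ≡ 480^2 = 230400 ≡ 626
761^64 ≡ 626^2 = 391876 ≡ 734
95 = 64 + 16 + 8 + 4 + 2 + 1, so 761^95 ≡ 734·480·109·270·301·761 ≡ 182 (mod 877)
25·182 = 4550 ≡ 165 (mod 877)
175 ≠ 165; the check fails.

reject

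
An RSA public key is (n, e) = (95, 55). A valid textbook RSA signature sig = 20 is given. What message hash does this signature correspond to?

20

sig^2 ≡ 20^2 = 400 ≡ 20
sig^4 ≡ 20^2 = 400 ≡ 20
sig^8 ≡ 20^2 = 400 ≡ 20
sig^16 ≡ 20^2 = 400 ≡ 20
sig^32 ≡ 20^2 = 400 ≡ 20
55 = 32 + 16 + 4 + 2 + 1, so sig^55 ≡ 20·20·20·20·20 ≡ 20 (mod 95)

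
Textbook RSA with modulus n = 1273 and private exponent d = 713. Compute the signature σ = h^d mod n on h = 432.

507

Squares mod 1273: h^1≡432, h^2≡766, h^4≡1176, h^8≡498, h^16≡1042, h^32≡1168, h^64≡841, h^128≡766, h^256≡1176, h^512≡498
713 = 512 + 128 + 64 + 8 + 1, so h^713 ≡ 498·766·841·498·432 ≡ 507 (mod 1273)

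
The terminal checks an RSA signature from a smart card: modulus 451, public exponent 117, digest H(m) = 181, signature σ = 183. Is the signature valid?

σ^2 ≡ 183^2 = 33489 ≡ 115
σ^4 ≡ 115^2 = 13225 ≡ 146
σ^8 ≡ 146^2 = 21316 ≡ 119
σ^16 ≡ 119^2 = 14161 ≡ 180
σ^32 ≡ 180^2 = 32400 ≡ 379
σ^64 ≡ 379^2 = 143641 ≡ 223
117 = 64 + 32 + 16 + 4 + 1, so σ^117 ≡ 223·379·180·146·183 ≡ 270 (mod 451)
270 ≠ 181, so verification fails.

invalid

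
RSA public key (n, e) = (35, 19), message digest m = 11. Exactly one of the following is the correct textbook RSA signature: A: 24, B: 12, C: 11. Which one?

C

Candidate A: Squares mod 35: 24^1≡24, 24^2≡16, 24^4≡11, 24^8≡16, 24^16≡11; 19 = 16 + 2 + 1, so 24^19 ≡ 11·16·24 ≡ 24 (mod 35)
Candidate B: Squares mod 35: 12^1≡12, 12^2≡4, 12^4≡16, 12^8≡11, 12^16≡16; 19 = 16 + 2 + 1, so 12^19 ≡ 16·4·12 ≡ 33 (mod 35)
Candidate C: Squares mod 35: 11^1≡11, 11^2≡16, 11^4≡11, 11^8≡16, 11^16≡11; 19 = 16 + 2 + 1, so 11^19 ≡ 11·16·11 ≡ 11 (mod 35)
  → matches m = 11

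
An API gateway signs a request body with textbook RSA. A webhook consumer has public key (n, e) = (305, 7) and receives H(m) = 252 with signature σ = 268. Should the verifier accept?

σ^2 ≡ 268^2 = 71824 ≡ 149
σ^4 ≡ 149^2 = 22201 ≡ 241
7 = 4 + 2 + 1, so σ^7 ≡ 241·149·268 ≡ 252 (mod 305)
σ^7 mod 305 = 252 matches H(m).

accept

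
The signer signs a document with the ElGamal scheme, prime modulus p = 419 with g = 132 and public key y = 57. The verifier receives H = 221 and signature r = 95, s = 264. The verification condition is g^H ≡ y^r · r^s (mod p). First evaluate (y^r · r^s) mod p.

57^2 = 3249 ≡ 316
57^4 ≡ 316^2 = 99856 ≡ 134
57^8 ≡ 134^2 = 17956 ≡ 358
57^16 ≡ 358^2 = 128164 ≡ 369
57^32 ≡ 369^2 = 136161 ≡ 405
57^64 ≡ 405^2 = 164025 ≡ 196
95 = 64 + 16 + 8 + 4 + 2 + 1, so 57^95 ≡ 196·369·358·134·316·57 ≡ 290 (mod 419)
95^2 = 9025 ≡ 226
95^4 ≡ 226^2 = 51076 ≡ 377
95^8 ≡ 377^2 = 142129 ≡ 88
95^16 ≡ 88^2 = 7744 ≡ 202
95^32 ≡ 202^2 = 40804 ≡ 161
95^64 ≡ 161^2 = 25921 ≡ 362
95^128 ≡ 362^2 = 131044 ≡ 316
95^256 ≡ 316^2 = 99856 ≡ 134
264 = 256 + 8, so 95^264 ≡ 134·88 ≡ 60 (mod 419)
y^r · r^s ≡ 290·60 = 17400 ≡ 221 (mod 419)

221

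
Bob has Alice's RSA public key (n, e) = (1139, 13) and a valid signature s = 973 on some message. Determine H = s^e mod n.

s^2 ≡ 973^2 = 946729 ≡ 220
s^4 ≡ 220^2 = 48400 ≡ 562
s^8 ≡ 562^2 = 315844 ≡ 341
13 = 8 + 4 + 1, so s^13 ≡ 341·562·973 ≡ 837 (mod 1139)

837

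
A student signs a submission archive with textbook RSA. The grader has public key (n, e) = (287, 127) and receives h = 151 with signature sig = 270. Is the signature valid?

valid

Squares mod 287: sig^1≡270, sig^2≡2, sig^4≡4, sig^8≡16, sig^16≡256, sig^32≡100, sig^64≡242
127 = 64 + 32 + 16 + 8 + 4 + 2 + 1, so sig^127 ≡ 242·100·256·16·4·2·270 ≡ 151 (mod 287)
Since 151 equals the digest 151, verification succeeds.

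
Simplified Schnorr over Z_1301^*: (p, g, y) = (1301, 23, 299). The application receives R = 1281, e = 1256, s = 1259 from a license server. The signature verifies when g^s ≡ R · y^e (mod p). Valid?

no

g^s mod p:
23^2 = 529
23^4 ≡ 529^2 = 279841 ≡ 126
23^8 ≡ 126^2 = 15876 ≡ 264
23^16 ≡ 264^2 = 69696 ≡ 743
23^32 ≡ 743^2 = 552049 ≡ 425
23^64 ≡ 425^2 = 180625 ≡ 1087
23^128 ≡ 1087^2 = 1181569 ≡ 261
23^256 ≡ 261^2 = 68121 ≡ 469
23^512 ≡ 469^2 = 219961 ≡ 92
23^1024 ≡ 92^2 = 8464 ≡ 658
1259 = 1024 + 128 + 64 + 32 + 8 + 2 + 1, so 23^1259 ≡ 658·261·1087·425·264·529·23 ≡ 225 (mod 1301)
R · y^e mod p:
299^2 = 89401 ≡ 933
299^4 ≡ 933^2 = 870489 ≡ 120
299^8 ≡ 120^2 = 14400 ≡ 89
299^16 ≡ 89^2 = 7921 ≡ 115
299^32 ≡ 115^2 = 13225 ≡ 215
299^64 ≡ 215^2 = 46225 ≡ 690
299^128 ≡ 690^2 = 476100 ≡ 1235
299^256 ≡ 1235^2 = 1525225 ≡ 453
299^512 ≡ 453^2 = 205209 ≡ 952
299^1024 ≡ 952^2 = 906304 ≡ 808
1256 = 1024 + 128 + 64 + 32 + 8, so 299^1256 ≡ 808·1235·690·215·89 ≡ 20 (mod 1301)
1281·20 = 25620 ≡ 901 (mod 1301)
225 ≠ 901; the check fails.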